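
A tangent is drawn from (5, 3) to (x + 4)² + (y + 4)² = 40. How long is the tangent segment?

The centre is (−4, −4) and r = 2√10. The square of the distance from P to the centre is 81 + 49 = 130.
By the tangent–radius right angle, tangent length = √(|PO|² − r²) = √90 = 3√10.

3√10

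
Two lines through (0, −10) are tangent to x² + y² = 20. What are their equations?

Write the tangent as mx − y + (−10 − m·(0)) = 0 and set its distance from the centre to 2√5:
[m·(0) − (10)]² = 20(m² + 1)
m² − 4 = 0, so m = −2 or m = 2.
Through (0, −10) these give 2x + y = −10 and 2x − y = 10.

2x + y = −10 and 2x − y = 10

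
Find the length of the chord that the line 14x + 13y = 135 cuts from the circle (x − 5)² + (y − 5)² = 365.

2√365

The distance from (5, 5) to the line is 0/√365, and r² = 365.
Half the chord is √(r² − d²) = √(365), so the full chord is 2√365.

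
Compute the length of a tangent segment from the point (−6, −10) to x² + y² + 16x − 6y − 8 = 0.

2√23

The centre is (−8, 3) and r = 9. The square of the distance from P to the centre is 4 + 169 = 173.
Power of the point: PT² = |PO|² − r² = 92, so PT = 2√23.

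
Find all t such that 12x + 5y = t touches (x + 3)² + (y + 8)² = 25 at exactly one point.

t = −141 or t = −11

For a tangent, require d(centre, line) = r = 5.
|12·(−3) + 5·(−8) − t| / √169 = 5
|t − (−76)| = 5·13, so t = −11 or t = −141.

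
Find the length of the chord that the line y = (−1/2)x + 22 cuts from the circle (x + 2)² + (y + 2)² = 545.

The distance from (−2, −2) to the line is 50/√5, and r² = 545.
Half the chord is √(r² − d²) = √(45), so the full chord is 6√5.

6√5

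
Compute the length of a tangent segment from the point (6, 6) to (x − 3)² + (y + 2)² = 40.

The centre is (3, −2) and r = 2√10. The square of the distance from P to the centre is 9 + 64 = 73.
Power of the point: PT² = |PO|² − r² = 33, so PT = √33.

√33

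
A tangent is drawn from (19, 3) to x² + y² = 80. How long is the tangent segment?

With centre O = (0, 0), |OP|² = 370 and r² = 80.
The tangent meets the radius at right angles, so tangent² = |PO|² − r² = 370 − 80 = 290.

√290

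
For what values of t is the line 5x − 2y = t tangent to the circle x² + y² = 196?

t = ±14√29

Tangency holds when the distance from the centre (0, 0) to the line equals the radius 14:
|5·0 − 2·0 − t| / √29 = 14
|t| = 14√29.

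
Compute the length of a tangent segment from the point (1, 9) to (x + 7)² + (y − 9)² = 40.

2√6

With centre O = (−7, 9), |OP|² = 64 and r² = 40.
The tangent meets the radius at right angles, so tangent² = |PO|² − r² = 64 − 40 = 24.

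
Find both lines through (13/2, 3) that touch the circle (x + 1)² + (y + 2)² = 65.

Let a tangent through (13/2, 3) have slope m. Its distance from (−1, −2) must equal √65:
[m·(−15/2) − (−5)]² = 65(m² + 1)
7m² + 60m + 32 = 0, so m = −4/7 or m = −8.
Through (13/2, 3) these give 4x + 7y = 47 and 8x + y = 55.

4x + 7y = 47 and 8x + y = 55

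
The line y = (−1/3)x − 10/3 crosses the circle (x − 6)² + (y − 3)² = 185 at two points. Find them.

(−7, −1) and (14, −8)

From the line, y = (−10 − x)/3. Substituting:
10x² − 70x − 980 = 0  ⟹  x² − 7x − 98 = 0
x = 14 or x = −7, giving (14, −8) and (−7, −1).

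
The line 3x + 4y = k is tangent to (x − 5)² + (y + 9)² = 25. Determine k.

k = −46 or k = 4

Tangency holds when the distance from the centre (5, −9) to the line equals the radius 5:
|3·5 + 4·(−9) − k| / √25 = 5
|k − (−21)| = 5·5, so k = 4 or k = −46.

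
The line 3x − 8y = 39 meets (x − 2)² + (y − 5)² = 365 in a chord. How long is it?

Centre (2, 5), r² = 365. Perpendicular distance d from centre to line = |−73| / √73 = 73/√73.
Half the chord is √(r² − d²) = √(292), so the full chord is 4√73.

4√73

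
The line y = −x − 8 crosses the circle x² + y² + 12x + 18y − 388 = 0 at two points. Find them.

(−18, 10) and (13, −21)

Substitute y = −x − 8:
2x² + 10x − 468 = 0  ⟹  x² + 5x − 234 = 0
x = 13 or x = −18, giving (13, −21) and (−18, 10).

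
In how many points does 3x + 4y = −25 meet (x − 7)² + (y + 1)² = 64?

Substituting the line into the circle gives 25x² − 98x + 201 = 0.
Δ = 9604 − 20100 = −10496.
No real roots: the line does not meet the circle.

0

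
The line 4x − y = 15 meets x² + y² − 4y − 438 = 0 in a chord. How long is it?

The distance from (0, 2) to the line is 17/√17, and r² = 442.
Chord = 2√(r² − d²) = 2·√(425) = 10√17.

10√17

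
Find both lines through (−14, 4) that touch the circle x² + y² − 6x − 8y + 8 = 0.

x − 4y = −30 and x + 4y = 2

Write the tangent as mx − y + (4 − m·(−14)) = 0 and set its distance from the centre to √17:
[m·(17) − (0)]² = 17(m² + 1)
16m² − 1 = 0, so m = 1/4 or m = −1/4.
Through (−14, 4) these give x − 4y = −30 and x + 4y = 2.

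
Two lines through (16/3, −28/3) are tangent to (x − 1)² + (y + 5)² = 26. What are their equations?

5x − y = 36 and x − 5y = 52

Let a tangent through (16/3, −28/3) have slope m. Its distance from (1, −5) must equal √26:
[m·(−13/3) − (13/3)]² = 26(m² + 1)
5m² − 26m + 5 = 0, so m = 5 or m = 1/5.
Through (16/3, −28/3) these give 5x − y = 36 and x − 5y = 52.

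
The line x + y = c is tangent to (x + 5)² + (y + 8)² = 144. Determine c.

c = −13 ± 12√2

The line touches the circle iff its distance from (−5, −8) is 12:
|1·(−5) + 1·(−8) − c| / √2 = 12
|c − (−13)| = 12√2.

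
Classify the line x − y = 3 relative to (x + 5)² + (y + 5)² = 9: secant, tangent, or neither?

Substituting the line into the circle gives 2x² + 14x + 20 = 0.
Discriminant = (14)² − 4·2·(20) = 36 > 0.
Two real roots: the line is a secant.

secant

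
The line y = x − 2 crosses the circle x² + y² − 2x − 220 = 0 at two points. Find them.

Express y = x − 2 and substitute into the circle:
2x² − 6x − 216 = 0  ⟹  x² − 3x − 108 = 0
x = 12 or x = −9, giving (12, 10) and (−9, −11).

(−9, −11) and (12, 10)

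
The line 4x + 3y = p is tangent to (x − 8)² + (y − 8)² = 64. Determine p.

For a tangent, require d(centre, line) = r = 8.
|4·8 + 3·8 − p| / √25 = 8
|p − (56)| = 8·5, so p = 96 or p = 16.

p = 16 or p = 96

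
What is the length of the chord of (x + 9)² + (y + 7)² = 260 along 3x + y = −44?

10√10

Substitute y = −3x − 44:
10x² + 240x + 1190 = 0  ⟹  x² + 24x + 119 = 0
x = −7 or x = −17, giving (−7, −23) and (−17, 7).
|(−7, −23) − (−17, 7)| = √((10)² + (−30)²) = 10√10.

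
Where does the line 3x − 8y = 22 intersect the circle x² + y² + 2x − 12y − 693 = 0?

(−22, −11) and (26, 7)

Substitute y = (−22 + 3x)/8:
73x² − 292x − 41756 = 0  ⟹  x² − 4x − 572 = 0
x = 26 or x = −22, giving (26, 7) and (−22, −11).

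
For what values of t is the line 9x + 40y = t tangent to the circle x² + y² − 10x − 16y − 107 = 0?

The line touches the circle iff its distance from (5, 8) is 14:
|9·5 + 40·8 − t| / √1681 = 14
|t − (365)| = 14·41, so t = 939 or t = −209.

t = −209 or t = 939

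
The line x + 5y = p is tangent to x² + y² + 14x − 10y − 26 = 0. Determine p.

p = 18 ± 10√26

For a tangent, require d(centre, line) = r = 10.
|1·(−7) + 5·5 − p| / √26 = 10
|p − (18)| = 10√26.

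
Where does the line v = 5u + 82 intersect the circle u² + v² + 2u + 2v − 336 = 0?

From the line, v = 5u + 82. Substituting:
26u² + 832u + 6552 = 0  ⟹  u² + 32u + 252 = 0
u = −14 or u = −18, giving (−14, 12) and (−18, −8).

(−18, −8) and (−14, 12)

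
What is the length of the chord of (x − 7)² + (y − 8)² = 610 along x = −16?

18

The line gives x = −16. Substituting into the circle:
y² − 16y − 17 = 0
y = 17 or y = −1, giving (−16, 17) and (−16, −1).
Chord length = distance between (−16, 17) and (−16, −1) = √324 = 18.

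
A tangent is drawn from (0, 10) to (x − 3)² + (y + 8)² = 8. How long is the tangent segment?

5√13

The centre is (3, −8) and r = 2√2. The square of the distance from P to the centre is 9 + 324 = 333.
The tangent meets the radius at right angles, so tangent² = |PO|² − r² = 333 − 8 = 325.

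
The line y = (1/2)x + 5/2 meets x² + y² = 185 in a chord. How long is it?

The distance from (0, 0) to the line is 5/√5, and r² = 185.
Half the chord is √(r² − d²) = √(180), so the full chord is 12√5.

12√5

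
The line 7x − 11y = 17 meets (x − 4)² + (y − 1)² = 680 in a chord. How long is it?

The distance from (4, 1) to the line is 0/√170, and r² = 680.
Half the chord is √(r² − d²) = √(680), so the full chord is 4√170.

4√170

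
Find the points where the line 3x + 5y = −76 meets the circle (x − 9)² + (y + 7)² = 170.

Express y = (−76 − 3x)/5 and substitute into the circle:
34x² − 204x − 544 = 0  ⟹  x² − 6x − 16 = 0
x = 8 or x = −2, giving (8, −20) and (−2, −14).

(−2, −14) and (8, −20)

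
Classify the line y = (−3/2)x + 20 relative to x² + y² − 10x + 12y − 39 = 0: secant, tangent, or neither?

d² = (3·5 + 2·(−6) − (40))²/13 = 1369/13; r² = 100.
Since d² > r², the line lies outside the circle.

neither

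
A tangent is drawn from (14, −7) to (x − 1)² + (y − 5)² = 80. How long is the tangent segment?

The centre is (1, 5) and r = 4√5. The square of the distance from P to the centre is 169 + 144 = 313.
By the tangent–radius right angle, tangent length = √(|PO|² − r²) = √233.

√233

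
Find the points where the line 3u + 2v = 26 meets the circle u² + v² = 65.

Substitute v = (26 − 3u)/2:
13u² − 156u + 416 = 0  ⟹  u² − 12u + 32 = 0
u = 8 or u = 4, giving (8, 1) and (4, 7).

(4, 7) and (8, 1)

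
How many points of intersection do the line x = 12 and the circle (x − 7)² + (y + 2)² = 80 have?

Substituting the line into the circle gives y² + 4y − 51 = 0.
Δ = 16 − (−204) = 220.
Two real roots: the line is a secant.

2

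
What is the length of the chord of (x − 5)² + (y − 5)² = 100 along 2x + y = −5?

Express y = −2x − 5 and substitute into the circle:
5x² + 30x + 25 = 0  ⟹  x² + 6x + 5 = 0
x = −1 or x = −5, giving (−1, −3) and (−5, 5).
|(−1, −3) − (−5, 5)| = √((4)² + (−8)²) = 4√5.

4√5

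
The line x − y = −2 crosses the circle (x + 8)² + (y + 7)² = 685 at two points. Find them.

Express y = x + 2 and substitute into the circle:
2x² + 34x − 540 = 0  ⟹  x² + 17x − 270 = 0
x = 10 or x = −27, giving (10, 12) and (−27, −25).

(−27, −25) and (10, 12)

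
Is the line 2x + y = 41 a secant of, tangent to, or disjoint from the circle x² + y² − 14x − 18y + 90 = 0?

Centre (7, 9), r² = 40. Distance² from centre to line = (−18)²/5 = 324/5.
Since d² > r², the line lies outside the circle.

disjoint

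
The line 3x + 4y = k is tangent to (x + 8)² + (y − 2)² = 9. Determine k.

For a tangent, require d(centre, line) = r = 3.
|3·(−8) + 4·2 − k| / √25 = 3
|k − (−16)| = 3·5, so k = −1 or k = −31.

k = −31 or k = −1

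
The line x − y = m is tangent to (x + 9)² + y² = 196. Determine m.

The line touches the circle iff its distance from (−9, 0) is 14:
|1·(−9) − 1·0 − m| / √2 = 14
|m − (−9)| = 14√2.

m = −9 ± 14√2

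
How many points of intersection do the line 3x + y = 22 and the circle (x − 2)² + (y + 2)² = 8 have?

0

Substituting the line into the circle gives 10x² − 148x + 572 = 0.
Discriminant = (−148)² − 4·10·(572) = −976 < 0.
No real roots: the line does not meet the circle.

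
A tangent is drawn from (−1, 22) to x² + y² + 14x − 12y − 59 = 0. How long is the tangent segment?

2√37

Centre (−7, 6), r² = 144. |PO|² = (6)² + (16)² = 292.
The tangent meets the radius at right angles, so tangent² = |PO|² − r² = 292 − 144 = 148.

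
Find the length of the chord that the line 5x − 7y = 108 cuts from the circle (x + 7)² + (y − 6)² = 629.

Centre (−7, 6), r² = 629. Perpendicular distance d from centre to line = |−185| / √74 = 185/√74.
Chord = 2√(r² − d²) = 2·√(333/2) = 3√74.

3√74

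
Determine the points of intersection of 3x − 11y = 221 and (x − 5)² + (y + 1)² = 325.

(4, −19) and (15, −16)

Express y = (−221 + 3x)/11 and substitute into the circle:
130x² − 2470x + 7800 = 0  ⟹  x² − 19x + 60 = 0
x = 15 or x = 4, giving (15, −16) and (4, −19).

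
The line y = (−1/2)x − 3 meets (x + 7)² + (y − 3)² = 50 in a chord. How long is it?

6√5

Centre (−7, 3), r² = 50. Perpendicular distance d from centre to line = |5| / √5 = 5/√5.
Chord = 2√(r² − d²) = 2·√(45) = 6√5.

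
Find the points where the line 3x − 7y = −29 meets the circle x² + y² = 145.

(−12, −1) and (9, 8)

From the line, y = (29 + 3x)/7. Substituting:
58x² + 174x − 6264 = 0  ⟹  x² + 3x − 108 = 0
x = 9 or x = −12, giving (9, 8) and (−12, −1).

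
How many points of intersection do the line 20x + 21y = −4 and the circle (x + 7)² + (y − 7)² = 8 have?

2

Substituting the line into the circle gives 841x² + 12214x + 40882 = 0.
Discriminant = (12214)² − 4·841·(40882) = 11654748 > 0.
Two real roots: the line is a secant.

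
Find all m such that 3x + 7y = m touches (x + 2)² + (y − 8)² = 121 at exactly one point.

m = 50 ± 11√58

The line touches the circle iff its distance from (−2, 8) is 11:
|3·(−2) + 7·8 − m| / √58 = 11
|m − (50)| = 11√58.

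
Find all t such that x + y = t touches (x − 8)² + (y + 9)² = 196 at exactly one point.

t = −1 ± 14√2

The line touches the circle iff its distance from (8, −9) is 14:
|1·8 + 1·(−9) − t| / √2 = 14
|t − (−1)| = 14√2.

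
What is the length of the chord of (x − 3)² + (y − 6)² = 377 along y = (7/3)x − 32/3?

Express y = (−32 + 7x)/3 and substitute into the circle:
58x² − 754x − 812 = 0  ⟹  x² − 13x − 14 = 0
x = 14 or x = −1, giving (14, 22) and (−1, −13).
Chord length = distance between (14, 22) and (−1, −13) = √1450 = 5√58.

5√58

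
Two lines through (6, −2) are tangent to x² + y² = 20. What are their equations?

x − 2y = 10 and 2x + y = 10

Write the tangent as mx − y + (−2 − m·(6)) = 0 and set its distance from the centre to 2√5:
(−6m − (2))² = 20(m² + 1)
2m² + 3m − 2 = 0, so m = 1/2 or m = −2.
Through (6, −2) these give x − 2y = 10 and 2x + y = 10.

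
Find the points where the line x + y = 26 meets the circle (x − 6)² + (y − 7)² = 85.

(12, 14) and (13, 13)

Express y = −x + 26 and substitute into the circle:
2x² − 50x + 312 = 0  ⟹  x² − 25x + 156 = 0
x = 13 or x = 12, giving (13, 13) and (12, 14).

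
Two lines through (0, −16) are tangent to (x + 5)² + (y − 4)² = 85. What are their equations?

7x + 6y = −96 and 9x − 2y = 32

A line y − (−16) = m(x − (0)) is tangent when its distance from (−5, 4) is √85:
(−5m − (20))² = 85(m² + 1)
12m² − 40m − 63 = 0, so m = −7/6 or m = 9/2.
Through (0, −16) these give 7x + 6y = −96 and 9x − 2y = 32.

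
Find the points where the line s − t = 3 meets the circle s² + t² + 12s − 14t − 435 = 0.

From the line, t = s − 3. Substituting:
2s² − 8s − 384 = 0  ⟹  s² − 4s − 192 = 0
s = 16 or s = −12, giving (16, 13) and (−12, −15).

(−12, −15) and (16, 13)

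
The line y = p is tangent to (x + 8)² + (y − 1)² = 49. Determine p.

Tangency holds when the distance from the centre (−8, 1) to the line equals the radius 7:
|0·(−8) + 1·1 − p| / √1 = 7
|p − (1)| = 7, so p = 8 or p = −6.

p = −6 or p = 8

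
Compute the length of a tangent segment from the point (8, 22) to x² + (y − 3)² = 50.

5√15

The centre is (0, 3) and r = 5√2. The square of the distance from P to the centre is 64 + 361 = 425.
By the tangent–radius right angle, tangent length = √(|PO|² − r²) = √375 = 5√15.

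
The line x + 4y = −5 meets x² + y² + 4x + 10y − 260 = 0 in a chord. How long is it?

Substitute y = (−5 − x)/4:
17x² + 34x − 4335 = 0  ⟹  x² + 2x − 255 = 0
x = 15 or x = −17, giving (15, −5) and (−17, 3).
|(15, −5) − (−17, 3)| = √((32)² + (−8)²) = 8√17.

8√17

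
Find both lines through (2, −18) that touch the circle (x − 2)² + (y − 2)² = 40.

Write the tangent as mx − y + (−18 − m·(2)) = 0 and set its distance from the centre to 2√10:
[m·(0) − (20)]² = 40(m² + 1)
m² − 9 = 0, so m = 3 or m = −3.
Through (2, −18) these give 3x − y = 24 and 3x + y = −12.

3x − y = 24 and 3x + y = −12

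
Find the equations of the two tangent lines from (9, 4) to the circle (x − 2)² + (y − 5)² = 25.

A line y − (4) = m(x − (9)) is tangent when its distance from (2, 5) is 5:
[m·(−7) − (1)]² = 25(m² + 1)
12m² + 7m − 12 = 0, so m = −4/3 or m = 3/4.
With m = −4/3: 4x + 3y = 48. With m = 3/4: 3x − 4y = 11.

4x + 3y = 48 and 3x − 4y = 11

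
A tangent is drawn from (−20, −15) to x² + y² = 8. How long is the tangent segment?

The centre is (0, 0) and r = 2√2. The square of the distance from P to the centre is 400 + 225 = 625.
By the tangent–radius right angle, tangent length = √(|PO|² − r²) = √617.

√617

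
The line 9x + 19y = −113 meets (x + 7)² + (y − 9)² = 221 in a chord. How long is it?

Express y = (−113 − 9x)/19 and substitute into the circle:
442x² + 10166x + 18564 = 0  ⟹  x² + 23x + 42 = 0
x = −2 or x = −21, giving (−2, −5) and (−21, 4).
|(−2, −5) − (−21, 4)| = √((19)² + (−9)²) = √442.

√442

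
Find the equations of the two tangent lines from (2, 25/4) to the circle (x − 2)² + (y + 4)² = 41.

5x + 4y = 35 and 5x − 4y = −15

Let a tangent through (2, 25/4) have slope m. Its distance from (2, −4) must equal √41:
(0m − (−41/4))² = 41(m² + 1)
16m² − 25 = 0, so m = −5/4 or m = 5/4.
With m = −5/4: 5x + 4y = 35. With m = 5/4: 5x − 4y = −15.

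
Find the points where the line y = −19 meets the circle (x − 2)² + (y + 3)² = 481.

(−13, −19) and (17, −19)

From the line, y = −19. Substituting:
x² − 4x − 221 = 0
x = 17 or x = −13, giving (17, −19) and (−13, −19).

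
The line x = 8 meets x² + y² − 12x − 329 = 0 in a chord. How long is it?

38

The line gives x = 8. Substituting into the circle:
y² − 361 = 0
y = 19 or y = −19, giving (8, 19) and (8, −19).
Chord length = distance between (8, 19) and (8, −19) = √1444 = 38.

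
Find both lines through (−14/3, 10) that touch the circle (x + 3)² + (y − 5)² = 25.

Let a tangent through (−14/3, 10) have slope m. Its distance from (−3, 5) must equal 5:
[m·(5/3) − (−5)]² = 25(m² + 1)
4m² − 3m = 0, so m = 3/4 or m = 0.
Through (−14/3, 10) these give 3x − 4y = −54 and y = 10.

3x − 4y = −54 and y = 10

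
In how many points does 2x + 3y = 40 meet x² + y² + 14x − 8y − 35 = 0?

0

Centre (−7, 4), r² = 100. Distance² from centre to line = (−42)²/13 = 1764/13.
Since d² > r², the line lies outside the circle.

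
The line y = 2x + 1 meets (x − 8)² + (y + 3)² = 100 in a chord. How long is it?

From the line, y = 2x + 1. Substituting:
5x² − 20 = 0  ⟹  x² − 4 = 0
x = 2 or x = −2, giving (2, 5) and (−2, −3).
|(2, 5) − (−2, −3)| = √((4)² + (8)²) = 4√5.

4√5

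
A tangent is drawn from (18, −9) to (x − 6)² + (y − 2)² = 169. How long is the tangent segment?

4√6

With centre O = (6, 2), |OP|² = 265 and r² = 169.
Power of the point: PT² = |PO|² − r² = 96, so PT = 4√6.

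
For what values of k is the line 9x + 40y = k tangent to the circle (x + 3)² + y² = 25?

k = −232 or k = 178

For a tangent, require d(centre, line) = r = 5.
|9·(−3) + 40·0 − k| / √1681 = 5
|k − (−27)| = 5·41, so k = 178 or k = −232.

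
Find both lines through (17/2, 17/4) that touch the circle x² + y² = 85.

7x + 6y = 85 and 9x + 2y = 85

A line y − (17/4) = m(x − (17/2)) is tangent when its distance from (0, 0) is √85:
[m·(−17/2) − (−17/4)]² = 85(m² + 1)
12m² + 68m + 63 = 0, so m = −7/6 or m = −9/2.
With m = −7/6: 7x + 6y = 85. With m = −9/2: 9x + 2y = 85.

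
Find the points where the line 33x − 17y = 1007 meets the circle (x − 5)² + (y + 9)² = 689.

Express y = (−1007 + 33x)/17 and substitute into the circle:
1378x² − 59254x + 537420 = 0  ⟹  x² − 43x + 390 = 0
x = 30 or x = 13, giving (30, −1) and (13, −34).

(13, −34) and (30, −1)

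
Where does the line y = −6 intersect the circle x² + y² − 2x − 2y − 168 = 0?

From the line, y = −6. Substituting:
x² − 2x − 120 = 0
x = 12 or x = −10, giving (12, −6) and (−10, −6).

(−10, −6) and (12, −6)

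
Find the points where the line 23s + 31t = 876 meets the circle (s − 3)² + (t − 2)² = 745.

From the line, t = (876 − 23s)/31. Substituting:
1490s² − 43210s − 44700 = 0  ⟹  s² − 29s − 30 = 0
s = 30 or s = −1, giving (30, 6) and (−1, 29).

(−1, 29) and (30, 6)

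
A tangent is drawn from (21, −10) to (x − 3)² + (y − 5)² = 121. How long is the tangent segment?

2√107

With centre O = (3, 5), |OP|² = 549 and r² = 121.
Power of the point: PT² = |PO|² − r² = 428, so PT = 2√107.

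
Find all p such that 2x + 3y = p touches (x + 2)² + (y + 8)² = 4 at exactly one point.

Tangency holds when the distance from the centre (−2, −8) to the line equals the radius 2:
|2·(−2) + 3·(−8) − p| / √13 = 2
|p − (−28)| = 2√13.

p = −28 ± 2√13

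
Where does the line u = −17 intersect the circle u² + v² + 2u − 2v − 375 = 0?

(−17, −10) and (−17, 12)

The line gives u = −17. Substituting into the circle:
v² − 2v − 120 = 0
v = 12 or v = −10, giving (−17, 12) and (−17, −10).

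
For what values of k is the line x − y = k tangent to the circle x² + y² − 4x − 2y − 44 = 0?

k = 1 ± 7√2

Tangency holds when the distance from the centre (2, 1) to the line equals the radius 7:
|1·2 − 1·1 − k| / √2 = 7
|k − (1)| = 7√2.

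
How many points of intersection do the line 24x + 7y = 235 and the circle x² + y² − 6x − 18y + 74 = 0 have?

Centre (3, 9), r² = 16. Distance² from centre to line = (−100)²/625 = 16.
Since d² = r², the line is tangent.

1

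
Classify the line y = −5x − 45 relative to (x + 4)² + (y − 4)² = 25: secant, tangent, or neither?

neither

Centre (−4, 4), r² = 25. Distance² from centre to line = (29)²/26 = 841/26.
Since d² > r², the line lies outside the circle.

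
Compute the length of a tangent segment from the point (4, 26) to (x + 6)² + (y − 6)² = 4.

4√31

The centre is (−6, 6) and r = 2. The square of the distance from P to the centre is 100 + 400 = 500.
Power of the point: PT² = |PO|² − r² = 496, so PT = 4√31.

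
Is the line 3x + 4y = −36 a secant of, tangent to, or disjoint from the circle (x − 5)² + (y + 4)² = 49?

Centre (5, −4), r² = 49. Distance² from centre to line = (35)²/25 = 49.
Since d² = r², the line is tangent.

tangent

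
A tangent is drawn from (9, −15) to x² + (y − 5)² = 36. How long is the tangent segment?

With centre O = (0, 5), |OP|² = 481 and r² = 36.
Power of the point: PT² = |PO|² − r² = 445, so PT = √445.

√445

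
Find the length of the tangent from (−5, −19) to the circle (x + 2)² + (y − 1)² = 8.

Centre (−2, 1), r² = 8. |PO|² = (−3)² + (−20)² = 409.
Power of the point: PT² = |PO|² − r² = 401, so PT = √401.

√401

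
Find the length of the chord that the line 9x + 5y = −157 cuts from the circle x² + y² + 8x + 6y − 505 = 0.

4√106

The distance from (−4, −3) to the line is 106/√106, and r² = 530.
Chord = 2√(r² − d²) = 2·√(424) = 4√106.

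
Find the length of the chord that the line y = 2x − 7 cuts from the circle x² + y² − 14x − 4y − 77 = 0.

10√5

Centre (7, 2), r² = 130. Perpendicular distance d from centre to line = |5| / √5 = 5/√5.
Chord = 2√(r² − d²) = 2·√(125) = 10√5.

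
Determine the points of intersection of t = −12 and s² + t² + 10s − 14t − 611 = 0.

From the line, t = −12. Substituting:
s² + 10s − 299 = 0
s = 13 or s = −23, giving (13, −12) and (−23, −12).

(−23, −12) and (13, −12)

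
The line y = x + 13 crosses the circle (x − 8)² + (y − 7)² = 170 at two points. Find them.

Express y = x + 13 and substitute into the circle:
2x² − 4x − 70 = 0  ⟹  x² − 2x − 35 = 0
x = 7 or x = −5, giving (7, 20) and (−5, 8).

(−5, 8) and (7, 20)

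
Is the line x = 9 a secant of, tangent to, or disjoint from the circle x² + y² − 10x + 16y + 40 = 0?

secant

Centre (5, −8), r² = 49. Distance² from centre to line = (−4)² = 16.
Since d² < r², the line cuts the circle twice.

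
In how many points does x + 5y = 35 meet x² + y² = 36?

0

Substituting the line into the circle gives 26x² − 70x + 325 = 0.
Δ = 4900 − 33800 = −28900.
No real roots: the line does not meet the circle.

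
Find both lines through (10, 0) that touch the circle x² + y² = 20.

x − 2y = 10 and x + 2y = 10

Write the tangent as mx − y + (0 − m·(10)) = 0 and set its distance from the centre to 2√5:
[m·(−10) − (0)]² = 20(m² + 1)
4m² − 1 = 0, so m = 1/2 or m = −1/2.
Through (10, 0) these give x − 2y = 10 and x + 2y = 10.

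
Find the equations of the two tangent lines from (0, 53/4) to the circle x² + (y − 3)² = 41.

A line y − (53/4) = m(x − (0)) is tangent when its distance from (0, 3) is √41:
(0m − (−41/4))² = 41(m² + 1)
16m² − 25 = 0, so m = −5/4 or m = 5/4.
With m = −5/4: 5x + 4y = 53. With m = 5/4: 5x − 4y = −53.

5x + 4y = 53 and 5x − 4y = −53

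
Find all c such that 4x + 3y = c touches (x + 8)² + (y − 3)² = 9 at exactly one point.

The line touches the circle iff its distance from (−8, 3) is 3:
|4·(−8) + 3·3 − c| / √25 = 3
|c − (−23)| = 3·5, so c = −8 or c = −38.

c = −38 or c = −8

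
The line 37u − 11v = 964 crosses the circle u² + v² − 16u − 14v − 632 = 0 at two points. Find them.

(21, −17) and (32, 20)

From the line, v = (−964 + 37u)/11. Substituting:
1490u² − 78970u + 1001280 = 0  ⟹  u² − 53u + 672 = 0
u = 32 or u = 21, giving (32, 20) and (21, −17).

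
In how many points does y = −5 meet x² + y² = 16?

0

Substituting the line into the circle gives x² + 9 = 0.
Δ = 0 − 36 = −36.
No real roots: the line does not meet the circle.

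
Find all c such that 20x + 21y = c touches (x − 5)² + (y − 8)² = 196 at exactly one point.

Tangency holds when the distance from the centre (5, 8) to the line equals the radius 14:
|20·5 + 21·8 − c| / √841 = 14
|c − (268)| = 14·29, so c = 674 or c = −138.

c = −138 or c = 674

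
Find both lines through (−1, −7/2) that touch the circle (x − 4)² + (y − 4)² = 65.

Let a tangent through (−1, −7/2) have slope m. Its distance from (4, 4) must equal √65:
[m·(5) − (15/2)]² = 65(m² + 1)
32m² + 60m + 7 = 0, so m = −7/4 or m = −1/8.
With m = −7/4: 7x + 4y = −21. With m = −1/8: x + 8y = −29.

7x + 4y = −21 and x + 8y = −29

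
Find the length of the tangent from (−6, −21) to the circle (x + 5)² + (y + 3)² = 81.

2√61

Centre (−5, −3), r² = 81. |PO|² = (−1)² + (−18)² = 325.
The tangent meets the radius at right angles, so tangent² = |PO|² − r² = 325 − 81 = 244.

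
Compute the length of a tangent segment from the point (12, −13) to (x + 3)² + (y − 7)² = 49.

With centre O = (−3, 7), |OP|² = 625 and r² = 49.
Power of the point: PT² = |PO|² − r² = 576, so PT = 24.

24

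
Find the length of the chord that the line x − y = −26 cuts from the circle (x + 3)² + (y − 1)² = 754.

The distance from (−3, 1) to the line is 22/√2, and r² = 754.
Chord = 2√(r² − d²) = 2·√(512) = 32√2.

32√2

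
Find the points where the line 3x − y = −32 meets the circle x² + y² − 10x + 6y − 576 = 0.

From the line, y = 3x + 32. Substituting:
10x² + 200x + 640 = 0  ⟹  x² + 20x + 64 = 0
x = −4 or x = −16, giving (−4, 20) and (−16, −16).

(−16, −16) and (−4, 20)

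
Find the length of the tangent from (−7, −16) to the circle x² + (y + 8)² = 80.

√33

Centre (0, −8), r² = 80. |PO|² = (−7)² + (−8)² = 113.
Power of the point: PT² = |PO|² − r² = 33, so PT = √33.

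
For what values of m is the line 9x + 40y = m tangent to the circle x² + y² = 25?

m = −205 or m = 205

Tangency holds when the distance from the centre (0, 0) to the line equals the radius 5:
|9·0 + 40·0 − m| / √1681 = 5
|m| = 5·41, so m = 205 or m = −205.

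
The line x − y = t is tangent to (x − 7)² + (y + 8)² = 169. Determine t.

t = 15 ± 13√2

For a tangent, require d(centre, line) = r = 13.
|1·7 − 1·(−8) − t| / √2 = 13
|t − (15)| = 13√2.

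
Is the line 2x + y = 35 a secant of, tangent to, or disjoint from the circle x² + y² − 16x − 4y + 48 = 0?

disjoint

Centre (8, 2), r² = 20. Distance² from centre to line = (−17)²/5 = 289/5.
Since d² > r², the line lies outside the circle.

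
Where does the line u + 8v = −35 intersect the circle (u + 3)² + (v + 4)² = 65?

From the line, v = (−35 − u)/8. Substituting:
65u² + 390u − 3575 = 0  ⟹  u² + 6u − 55 = 0
u = 5 or u = −11, giving (5, −5) and (−11, −3).

(−11, −3) and (5, −5)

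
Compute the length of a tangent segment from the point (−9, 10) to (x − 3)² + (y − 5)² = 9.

The centre is (3, 5) and r = 3. The square of the distance from P to the centre is 144 + 25 = 169.
Power of the point: PT² = |PO|² − r² = 160, so PT = 4√10.

4√10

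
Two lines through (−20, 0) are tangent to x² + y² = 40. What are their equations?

Write the tangent as mx − y + (0 − m·(−20)) = 0 and set its distance from the centre to 2√10:
(20m − (0))² = 40(m² + 1)
9m² − 1 = 0, so m = −1/3 or m = 1/3.
Through (−20, 0) these give x + 3y = −20 and x − 3y = −20.

x + 3y = −20 and x − 3y = −20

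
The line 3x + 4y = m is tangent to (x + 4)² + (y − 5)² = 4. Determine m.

m = −2 or m = 18

Tangency holds when the distance from the centre (−4, 5) to the line equals the radius 2:
|3·(−4) + 4·5 − m| / √25 = 2
|m − (8)| = 2·5, so m = 18 or m = −2.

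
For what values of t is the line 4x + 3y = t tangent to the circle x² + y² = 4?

t = −10 or t = 10

The line touches the circle iff its distance from (0, 0) is 2:
|4·0 + 3·0 − t| / √25 = 2
|t| = 2·5, so t = 10 or t = −10.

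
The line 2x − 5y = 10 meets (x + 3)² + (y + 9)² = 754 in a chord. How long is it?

The distance from (−3, −9) to the line is 29/√29, and r² = 754.
Chord = 2√(r² − d²) = 2·√(725) = 10√29.

10√29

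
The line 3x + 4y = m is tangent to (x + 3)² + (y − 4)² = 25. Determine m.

Tangency holds when the distance from the centre (−3, 4) to the line equals the radius 5:
|3·(−3) + 4·4 − m| / √25 = 5
|m − (7)| = 5·5, so m = 32 or m = −18.

m = −18 or m = 32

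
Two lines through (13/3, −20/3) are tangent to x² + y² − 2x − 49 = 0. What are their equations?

Let a tangent through (13/3, −20/3) have slope m. Its distance from (1, 0) must equal 5√2:
(−10/3m − (20/3))² = 50(m² + 1)
7m² − 8m + 1 = 0, so m = 1/7 or m = 1.
Through (13/3, −20/3) these give x − 7y = 51 and x − y = 11.

x − 7y = 51 and x − y = 11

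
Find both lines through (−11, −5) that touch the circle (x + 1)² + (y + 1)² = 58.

A line y − (−5) = m(x − (−11)) is tangent when its distance from (−1, −1) is √58:
(10m − (4))² = 58(m² + 1)
21m² − 40m − 21 = 0, so m = 7/3 or m = −3/7.
Through (−11, −5) these give 7x − 3y = −62 and 3x + 7y = −68.

7x − 3y = −62 and 3x + 7y = −68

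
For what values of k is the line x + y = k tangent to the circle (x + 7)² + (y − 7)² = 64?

k = ±8√2

The line touches the circle iff its distance from (−7, 7) is 8:
|1·(−7) + 1·7 − k| / √2 = 8
|k| = 8√2.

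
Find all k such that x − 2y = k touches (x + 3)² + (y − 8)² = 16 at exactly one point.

k = −19 ± 4√5

For a tangent, require d(centre, line) = r = 4.
|1·(−3) − 2·8 − k| / √5 = 4
|k − (−19)| = 4√5.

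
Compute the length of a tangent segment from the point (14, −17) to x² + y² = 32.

With centre O = (0, 0), |OP|² = 485 and r² = 32.
By the tangent–radius right angle, tangent length = √(|PO|² − r²) = √453.

√453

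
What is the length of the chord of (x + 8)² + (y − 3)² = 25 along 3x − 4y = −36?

Substitute y = (36 + 3x)/4:
25x² + 400x + 1200 = 0  ⟹  x² + 16x + 48 = 0
x = −4 or x = −12, giving (−4, 6) and (−12, 0).
|(−4, 6) − (−12, 0)| = √((8)² + (6)²) = 10.

10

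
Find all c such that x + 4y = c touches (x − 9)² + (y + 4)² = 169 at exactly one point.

Tangency holds when the distance from the centre (9, −4) to the line equals the radius 13:
|1·9 + 4·(−4) − c| / √17 = 13
|c − (−7)| = 13√17.

c = −7 ± 13√17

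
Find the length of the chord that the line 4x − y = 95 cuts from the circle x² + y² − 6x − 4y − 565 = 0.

6√17

From the line, y = 4x − 95. Substituting:
17x² − 782x + 8840 = 0  ⟹  x² − 46x + 520 = 0
x = 26 or x = 20, giving (26, 9) and (20, −15).
|(26, 9) − (20, −15)| = √((6)² + (24)²) = 6√17.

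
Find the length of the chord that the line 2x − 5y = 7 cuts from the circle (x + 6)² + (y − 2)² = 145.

The distance from (−6, 2) to the line is 29/√29, and r² = 145.
Chord = 2√(r² − d²) = 2·√(116) = 4√29.

4√29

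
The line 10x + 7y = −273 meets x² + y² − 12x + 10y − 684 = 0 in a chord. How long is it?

2√149

From the line, y = (−273 − 10x)/7. Substituting:
149x² + 4172x + 21903 = 0  ⟹  x² + 28x + 147 = 0
x = −7 or x = −21, giving (−7, −29) and (−21, −9).
|(−7, −29) − (−21, −9)| = √((14)² + (−20)²) = 2√149.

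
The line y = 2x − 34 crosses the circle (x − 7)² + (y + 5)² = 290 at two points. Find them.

(6, −22) and (20, 6)

From the line, y = 2x − 34. Substituting:
5x² − 130x + 600 = 0  ⟹  x² − 26x + 120 = 0
x = 20 or x = 6, giving (20, 6) and (6, −22).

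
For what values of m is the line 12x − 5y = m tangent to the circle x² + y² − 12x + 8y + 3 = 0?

The line touches the circle iff its distance from (6, −4) is 7:
|12·6 − 5·(−4) − m| / √169 = 7
|m − (92)| = 7·13, so m = 183 or m = 1.

m = 1 or m = 183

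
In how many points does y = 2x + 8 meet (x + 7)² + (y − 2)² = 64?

2

Substituting the line into the circle gives 5x² + 38x + 21 = 0.
Discriminant = (38)² − 4·5·(21) = 1024 > 0.
Two real roots: the line is a secant.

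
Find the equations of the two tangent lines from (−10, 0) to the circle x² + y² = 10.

Write the tangent as mx − y + (0 − m·(−10)) = 0 and set its distance from the centre to √10:
[m·(10) − (0)]² = 10(m² + 1)
9m² − 1 = 0, so m = −1/3 or m = 1/3.
With m = −1/3: x + 3y = −10. With m = 1/3: x − 3y = −10.

x + 3y = −10 and x − 3y = −10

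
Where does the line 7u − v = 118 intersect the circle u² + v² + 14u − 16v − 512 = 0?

(17, 1) and (18, 8)

Express v = 7u − 118 and substitute into the circle:
50u² − 1750u + 15300 = 0  ⟹  u² − 35u + 306 = 0
u = 18 or u = 17, giving (18, 8) and (17, 1).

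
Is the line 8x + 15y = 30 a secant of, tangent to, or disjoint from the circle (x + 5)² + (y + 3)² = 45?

disjoint

d² = (8·(−5) + 15·(−3) − (30))²/289 = 13225/289; r² = 45.
Since d² > r², the line lies outside the circle.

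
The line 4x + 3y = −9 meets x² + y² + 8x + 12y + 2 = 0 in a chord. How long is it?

10

Express y = (−9 − 4x)/3 and substitute into the circle:
25x² − 225 = 0  ⟹  x² − 9 = 0
x = 3 or x = −3, giving (3, −7) and (−3, 1).
Chord length = distance between (3, −7) and (−3, 1) = √100 = 10.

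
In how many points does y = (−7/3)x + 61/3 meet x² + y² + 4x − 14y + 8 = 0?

0

d² = (7·(−2) + 3·7 − (61))²/58 = 1458/29; r² = 45.
Since d² > r², the line lies outside the circle.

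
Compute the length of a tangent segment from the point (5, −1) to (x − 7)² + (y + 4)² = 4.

3

With centre O = (7, −4), |OP|² = 13 and r² = 4.
The tangent meets the radius at right angles, so tangent² = |PO|² − r² = 13 − 4 = 9.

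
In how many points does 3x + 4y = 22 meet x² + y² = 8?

Centre (0, 0), r² = 8. Distance² from centre to line = (−22)²/25 = 484/25.
Since d² > r², the line lies outside the circle.

0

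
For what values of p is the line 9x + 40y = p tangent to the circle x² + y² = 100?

p = −410 or p = 410

Tangency holds when the distance from the centre (0, 0) to the line equals the radius 10:
|9·0 + 40·0 − p| / √1681 = 10
|p| = 10·41, so p = 410 or p = −410.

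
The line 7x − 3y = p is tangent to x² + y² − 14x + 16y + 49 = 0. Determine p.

p = 73 ± 8√58

Tangency holds when the distance from the centre (7, −8) to the line equals the radius 8:
|7·7 − 3·(−8) − p| / √58 = 8
|p − (73)| = 8√58.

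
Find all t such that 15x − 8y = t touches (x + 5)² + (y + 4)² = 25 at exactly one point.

t = −128 or t = 42

Tangency holds when the distance from the centre (−5, −4) to the line equals the radius 5:
|15·(−5) − 8·(−4) − t| / √289 = 5
|t − (−43)| = 5·17, so t = 42 or t = −128.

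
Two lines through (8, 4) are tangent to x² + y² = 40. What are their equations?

Let a tangent through (8, 4) have slope m. Its distance from (0, 0) must equal 2√10:
(−8m − (−4))² = 40(m² + 1)
3m² − 8m − 3 = 0, so m = −1/3 or m = 3.
Through (8, 4) these give x + 3y = 20 and 3x − y = 20.

x + 3y = 20 and 3x − y = 20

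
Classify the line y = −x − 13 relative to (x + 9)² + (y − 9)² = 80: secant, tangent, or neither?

Centre (−9, 9), r² = 80. Distance² from centre to line = (13)²/2 = 169/2.
Since d² > r², the line lies outside the circle.

neither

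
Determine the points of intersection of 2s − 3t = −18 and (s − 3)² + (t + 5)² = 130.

(−6, 2) and (0, 6)

Express t = (18 + 2s)/3 and substitute into the circle:
13s² + 78s = 0  ⟹  s² + 6s = 0
s = 0 or s = −6, giving (0, 6) and (−6, 2).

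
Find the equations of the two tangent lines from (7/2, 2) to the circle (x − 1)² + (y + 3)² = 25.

Write the tangent as mx − y + (2 − m·(7/2)) = 0 and set its distance from the centre to 5:
(−5/2m − (−5))² = 25(m² + 1)
3m² + 4m = 0, so m = 0 or m = −4/3.
Through (7/2, 2) these give y = 2 and 4x + 3y = 20.

y = 2 and 4x + 3y = 20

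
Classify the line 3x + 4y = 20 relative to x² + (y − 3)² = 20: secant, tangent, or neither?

secant

Substituting the line into the circle gives 25x² − 48x − 256 = 0.
Δ = 2304 − (−25600) = 27904.
Two real roots: the line is a secant.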